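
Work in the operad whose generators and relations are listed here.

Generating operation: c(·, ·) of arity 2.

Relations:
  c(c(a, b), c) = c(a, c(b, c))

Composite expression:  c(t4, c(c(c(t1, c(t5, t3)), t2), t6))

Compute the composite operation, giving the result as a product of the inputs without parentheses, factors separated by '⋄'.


All parenthesizations of c agree; list the t-inputs left to right.
c(t5, t3) spells out as t5 ⋄ t3
c(t1, c(t5, t3)) spells out as t1 ⋄ t5 ⋄ t3
c(c(t1, c(t5, t3)), t2) spells out as t1 ⋄ t5 ⋄ t3 ⋄ t2
c(c(c(t1, c(t5, t3)), t2), t6) spells out as t1 ⋄ t5 ⋄ t3 ⋄ t2 ⋄ t6
c(t4, c(c(c(t1, c(t5, t3)), t2), t6)) spells out as t4 ⋄ t1 ⋄ t5 ⋄ t3 ⋄ t2 ⋄ t6

t4 ⋄ t1 ⋄ t5 ⋄ t3 ⋄ t2 ⋄ t6


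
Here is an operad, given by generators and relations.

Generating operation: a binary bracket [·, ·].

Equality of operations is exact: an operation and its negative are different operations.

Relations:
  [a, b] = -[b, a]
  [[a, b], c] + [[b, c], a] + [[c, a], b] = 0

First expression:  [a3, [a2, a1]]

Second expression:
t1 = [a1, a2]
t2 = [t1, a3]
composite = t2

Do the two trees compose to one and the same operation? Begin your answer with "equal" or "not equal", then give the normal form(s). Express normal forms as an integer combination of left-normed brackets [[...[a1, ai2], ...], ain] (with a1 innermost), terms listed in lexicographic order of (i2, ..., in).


equal — both sides give [[a1, a2], a3]

The first composite normalizes to [[a1, a2], a3]
The second composite normalizes to [[a1, a2], a3]
The normal forms match — equal.


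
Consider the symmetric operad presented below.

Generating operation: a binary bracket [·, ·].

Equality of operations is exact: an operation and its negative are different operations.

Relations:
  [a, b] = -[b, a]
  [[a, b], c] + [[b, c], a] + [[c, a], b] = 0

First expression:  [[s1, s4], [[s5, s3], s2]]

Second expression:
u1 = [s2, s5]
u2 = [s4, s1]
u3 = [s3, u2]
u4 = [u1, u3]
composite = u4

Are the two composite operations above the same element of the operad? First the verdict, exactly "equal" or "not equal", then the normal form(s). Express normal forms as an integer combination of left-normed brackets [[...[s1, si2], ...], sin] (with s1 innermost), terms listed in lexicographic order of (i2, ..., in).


Normal form of the first expression: [[[[s1, s4], s2], s3], s5] - [[[[s1, s4], s2], s5], s3] - [[[[s1, s4], s3], s5], s2] + [[[[s1, s4], s5], s3], s2]
Normal form of the second expression: -[[[[s1, s4], s3], s2], s5] + [[[[s1, s4], s3], s5], s2]
Distinct normal forms: not equal.

not equal — first [[[[s1, s4], s2], s3], s5] - [[[[s1, s4], s2], s5], s3] - [[[[s1, s4], s3], s5], s2] + [[[[s1, s4], s5], s3], s2], second -[[[[s1, s4], s3], s2], s5] + [[[[s1, s4], s3], s5], s2]


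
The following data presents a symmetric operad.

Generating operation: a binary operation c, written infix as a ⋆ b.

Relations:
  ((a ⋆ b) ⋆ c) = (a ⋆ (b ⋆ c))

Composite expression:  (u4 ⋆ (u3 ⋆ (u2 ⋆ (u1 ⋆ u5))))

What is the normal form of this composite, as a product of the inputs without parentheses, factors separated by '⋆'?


u4 ⋆ u3 ⋆ u2 ⋆ u1 ⋆ u5

Key point: c is associative — brackets drop, the u-order remains.
(u1 ⋆ u5) spells out as u1 ⋆ u5
(u2 ⋆ (u1 ⋆ u5)) spells out as u2 ⋆ u1 ⋆ u5
(u3 ⋆ (u2 ⋆ (u1 ⋆ u5))) spells out as u3 ⋆ u2 ⋆ u1 ⋆ u5
(u4 ⋆ (u3 ⋆ (u2 ⋆ (u1 ⋆ u5)))) spells out as u4 ⋆ u3 ⋆ u2 ⋆ u1 ⋆ u5


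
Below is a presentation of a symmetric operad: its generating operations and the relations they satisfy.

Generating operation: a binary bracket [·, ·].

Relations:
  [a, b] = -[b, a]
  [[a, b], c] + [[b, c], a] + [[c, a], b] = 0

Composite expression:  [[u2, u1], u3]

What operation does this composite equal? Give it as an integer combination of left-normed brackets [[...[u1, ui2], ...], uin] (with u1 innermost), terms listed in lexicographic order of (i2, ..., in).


-[[u1, u2], u3]

A multilinear Lie element is pinned by u1-initial words (u1 innermost).
Composite bracket: [[u2, u1], u3]
Applying ab - ba throughout gives 4 signed words (2^2 = 4).
Coefficients come from the u1-initial words:
  word u1u2u3 has sign -1, contributing -[[u1, u2], u3]


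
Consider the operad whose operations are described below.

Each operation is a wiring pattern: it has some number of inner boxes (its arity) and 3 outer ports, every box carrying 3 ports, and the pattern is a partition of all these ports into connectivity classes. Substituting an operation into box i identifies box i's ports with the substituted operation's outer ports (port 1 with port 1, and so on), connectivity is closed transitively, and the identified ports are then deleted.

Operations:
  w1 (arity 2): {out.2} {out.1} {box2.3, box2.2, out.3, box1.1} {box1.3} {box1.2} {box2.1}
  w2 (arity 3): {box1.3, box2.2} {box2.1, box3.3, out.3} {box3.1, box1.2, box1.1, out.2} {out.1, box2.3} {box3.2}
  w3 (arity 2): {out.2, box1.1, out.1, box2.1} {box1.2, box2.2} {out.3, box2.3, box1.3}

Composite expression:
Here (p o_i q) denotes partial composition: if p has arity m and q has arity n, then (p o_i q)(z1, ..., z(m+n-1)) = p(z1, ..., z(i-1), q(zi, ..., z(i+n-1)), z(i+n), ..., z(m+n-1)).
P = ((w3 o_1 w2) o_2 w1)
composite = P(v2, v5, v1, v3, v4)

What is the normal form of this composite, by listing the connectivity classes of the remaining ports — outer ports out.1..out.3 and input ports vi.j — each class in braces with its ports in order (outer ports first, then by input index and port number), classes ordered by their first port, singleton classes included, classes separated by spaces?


{out.1, out.2, v1.2, v1.3, v4.1, v5.1} {out.3, v3.3, v4.3} {v1.1} {v2.1, v2.2, v3.1, v4.2} {v2.3} {v3.2} {v5.2} {v5.3}

Two ports join when wires chain via w3-identified ports.
w1 over (v5, v1) gives {out.1} {out.2} {out.3, v1.2, v1.3, v5.1} {v1.1} {v5.2} {v5.3}, out.j being that stage's outer ports
w2 over (v2, v5, v1, v3) gives {out.1, v1.2, v1.3, v5.1} {out.2, v2.1, v2.2, v3.1} {out.3, v3.3} {v1.1} {v2.3} {v3.2} {v5.2} {v5.3}, out.j being that stage's outer ports
w3 over (v2, v5, v1, v3, v4) gives {out.1, out.2, v1.2, v1.3, v4.1, v5.1} {out.3, v3.3, v4.3} {v1.1} {v2.1, v2.2, v3.1, v4.2} {v2.3} {v3.2} {v5.2} {v5.3}, out.j being that stage's outer ports


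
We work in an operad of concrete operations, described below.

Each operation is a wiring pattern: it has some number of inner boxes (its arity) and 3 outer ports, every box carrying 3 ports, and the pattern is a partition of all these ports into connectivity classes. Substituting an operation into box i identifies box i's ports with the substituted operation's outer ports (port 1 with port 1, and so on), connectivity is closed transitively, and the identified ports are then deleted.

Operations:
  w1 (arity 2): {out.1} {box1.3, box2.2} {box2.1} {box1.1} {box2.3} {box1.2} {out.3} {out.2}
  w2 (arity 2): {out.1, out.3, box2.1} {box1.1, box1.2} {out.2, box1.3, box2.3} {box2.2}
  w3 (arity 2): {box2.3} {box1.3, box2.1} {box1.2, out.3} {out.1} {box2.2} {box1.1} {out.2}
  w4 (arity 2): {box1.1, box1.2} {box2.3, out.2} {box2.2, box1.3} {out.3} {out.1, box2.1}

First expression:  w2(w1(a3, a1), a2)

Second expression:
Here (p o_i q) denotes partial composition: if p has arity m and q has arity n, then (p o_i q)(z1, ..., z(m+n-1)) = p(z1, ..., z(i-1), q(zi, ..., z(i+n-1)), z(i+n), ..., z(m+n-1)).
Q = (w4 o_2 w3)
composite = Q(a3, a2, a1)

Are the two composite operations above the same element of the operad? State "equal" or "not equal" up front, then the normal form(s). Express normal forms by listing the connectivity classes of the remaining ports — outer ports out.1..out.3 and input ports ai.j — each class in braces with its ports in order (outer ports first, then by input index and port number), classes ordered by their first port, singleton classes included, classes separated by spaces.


not equal — first {out.1, out.3, a2.1} {out.2, a2.3} {a1.1} {a1.2, a3.3} {a1.3} {a2.2} {a3.1} {a3.2}, second {out.1} {out.2, a2.2} {out.3} {a1.1, a2.3} {a1.2} {a1.3} {a2.1} {a3.1, a3.2} {a3.3}

The first expression, normalized: {out.1, out.3, a2.1} {out.2, a2.3} {a1.1} {a1.2, a3.3} {a1.3} {a2.2} {a3.1} {a3.2}
The second expression, normalized: {out.1} {out.2, a2.2} {out.3} {a1.1, a2.3} {a1.2} {a1.3} {a2.1} {a3.1, a3.2} {a3.3}
The forms do not match — not equal.


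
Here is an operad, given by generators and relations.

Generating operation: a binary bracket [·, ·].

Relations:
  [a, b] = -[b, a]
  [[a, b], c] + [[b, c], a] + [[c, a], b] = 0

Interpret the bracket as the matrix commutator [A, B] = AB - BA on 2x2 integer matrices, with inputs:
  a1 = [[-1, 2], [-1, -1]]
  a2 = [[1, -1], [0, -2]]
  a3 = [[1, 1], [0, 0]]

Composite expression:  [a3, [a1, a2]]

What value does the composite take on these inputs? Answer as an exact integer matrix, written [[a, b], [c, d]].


[[-3, -4], [3, 3]]

[a1, a2] = [[-1, -6], [-3, 1]]
[a3, [a1, a2]] = [[-3, -4], [3, 3]]


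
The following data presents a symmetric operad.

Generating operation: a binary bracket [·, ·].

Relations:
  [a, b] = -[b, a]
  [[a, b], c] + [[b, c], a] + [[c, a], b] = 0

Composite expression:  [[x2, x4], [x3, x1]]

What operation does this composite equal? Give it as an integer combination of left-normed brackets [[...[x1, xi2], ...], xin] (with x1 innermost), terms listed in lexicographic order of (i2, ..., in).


A multilinear Lie element is pinned by x1-initial words (x1 innermost).
Composite bracket: [[x2, x4], [x3, x1]]
Under [a, b] = ab - ba we get 8 signed associative words (2^3 = 8).
The x1-initial words carry the normal form:
  the word x1x3x2x4 carries sign +1 and contributes +[[[x1, x3], x2], x4]
  the word x1x3x4x2 carries sign -1 and contributes -[[[x1, x3], x4], x2]

[[[x1, x3], x2], x4] - [[[x1, x3], x4], x2]


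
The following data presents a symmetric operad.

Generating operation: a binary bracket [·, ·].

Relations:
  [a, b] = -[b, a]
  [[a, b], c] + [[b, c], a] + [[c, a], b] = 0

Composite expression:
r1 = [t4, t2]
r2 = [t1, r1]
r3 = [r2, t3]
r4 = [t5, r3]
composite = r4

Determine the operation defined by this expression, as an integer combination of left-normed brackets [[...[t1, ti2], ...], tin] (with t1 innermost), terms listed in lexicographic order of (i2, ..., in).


Skip Jacobi rewriting: expand, keep t1-initial words, read off terms.
Composite bracket: [t5, [[t1, [t4, t2]], t3]]
Each bracket splits as ab - ba, giving 16 signed words (2^4 = 16).
The t1-initial words carry the normal form:
  from t1t2t4t3t5, sign +1: term +[[[[t1, t2], t4], t3], t5]
  from t1t4t2t3t5, sign -1: term -[[[[t1, t4], t2], t3], t5]

[[[[t1, t2], t4], t3], t5] - [[[[t1, t4], t2], t3], t5]


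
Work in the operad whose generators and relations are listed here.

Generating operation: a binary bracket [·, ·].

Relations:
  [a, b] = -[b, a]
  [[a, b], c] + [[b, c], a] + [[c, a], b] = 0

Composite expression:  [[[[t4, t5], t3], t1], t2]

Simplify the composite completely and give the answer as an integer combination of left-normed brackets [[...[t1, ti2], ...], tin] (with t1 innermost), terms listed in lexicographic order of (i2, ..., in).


[[[[t1, t3], t4], t5], t2] - [[[[t1, t3], t5], t4], t2] - [[[[t1, t4], t5], t3], t2] + [[[[t1, t5], t4], t3], t2]

Left-normed coefficients sit on the t1-initial expansion words.
Composite bracket: [[[[t4, t5], t3], t1], t2]
Each bracket splits as ab - ba, giving 16 signed words (2^4 = 16).
The t1-initial words carry the normal form:
  word t1t3t4t5t2 has sign +1, contributing +[[[[t1, t3], t4], t5], t2]
  word t1t3t5t4t2 has sign -1, contributing -[[[[t1, t3], t5], t4], t2]
  word t1t4t5t3t2 has sign -1, contributing -[[[[t1, t4], t5], t3], t2]
  word t1t5t4t3t2 has sign +1, contributing +[[[[t1, t5], t4], t3], t2]


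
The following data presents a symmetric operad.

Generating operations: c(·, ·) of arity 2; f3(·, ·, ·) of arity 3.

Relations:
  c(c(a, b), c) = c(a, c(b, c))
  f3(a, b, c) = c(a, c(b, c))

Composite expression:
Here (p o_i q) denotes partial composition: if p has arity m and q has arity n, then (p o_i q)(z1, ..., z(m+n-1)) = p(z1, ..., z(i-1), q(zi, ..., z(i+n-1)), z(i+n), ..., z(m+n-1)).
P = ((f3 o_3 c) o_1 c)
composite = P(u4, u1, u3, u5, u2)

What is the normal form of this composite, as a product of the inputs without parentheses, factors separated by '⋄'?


u4 ⋄ u1 ⋄ u3 ⋄ u5 ⋄ u2

Key point: f3 is associative — brackets drop, the u-order remains.
c(u4, u1) collapses to u4 ⋄ u1
c(u5, u2) collapses to u5 ⋄ u2
f3(c(u4, u1), u3, c(u5, u2)) collapses to u4 ⋄ u1 ⋄ u3 ⋄ u5 ⋄ u2


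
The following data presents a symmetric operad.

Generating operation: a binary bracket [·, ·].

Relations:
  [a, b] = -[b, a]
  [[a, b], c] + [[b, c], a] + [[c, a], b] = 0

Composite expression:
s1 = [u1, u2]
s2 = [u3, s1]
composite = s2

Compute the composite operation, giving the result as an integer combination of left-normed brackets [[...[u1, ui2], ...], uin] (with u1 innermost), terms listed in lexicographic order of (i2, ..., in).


-[[u1, u2], u3]

A multilinear Lie element is pinned by u1-initial words (u1 innermost).
Composite bracket: [u3, [u1, u2]]
Under [a, b] = ab - ba we get 4 signed associative words (2^2 = 4).
The u1-initial words carry the normal form:
  word u1u2u3 has sign -1, contributing -[[u1, u2], u3]


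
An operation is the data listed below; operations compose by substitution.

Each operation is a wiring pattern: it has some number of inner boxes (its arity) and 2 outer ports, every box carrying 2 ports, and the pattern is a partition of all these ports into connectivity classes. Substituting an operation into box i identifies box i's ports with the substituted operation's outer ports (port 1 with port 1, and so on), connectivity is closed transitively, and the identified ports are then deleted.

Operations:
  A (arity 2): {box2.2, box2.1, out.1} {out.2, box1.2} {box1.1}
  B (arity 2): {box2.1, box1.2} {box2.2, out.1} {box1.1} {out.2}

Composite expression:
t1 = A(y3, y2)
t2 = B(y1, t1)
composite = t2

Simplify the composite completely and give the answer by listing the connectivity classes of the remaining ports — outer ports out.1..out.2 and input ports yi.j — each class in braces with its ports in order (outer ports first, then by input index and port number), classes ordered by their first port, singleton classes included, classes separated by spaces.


{out.1, y3.2} {out.2} {y1.1} {y1.2, y2.1, y2.2} {y3.1}

Substituting into B glues patterns; closure does the rest.
after A, the pattern on (y3, y2) reads {out.1, y2.1, y2.2} {out.2, y3.2} {y3.1} (out.j = its outer ports)
after B, the pattern on (y1, y3, y2) reads {out.1, y3.2} {out.2} {y1.1} {y1.2, y2.1, y2.2} {y3.1} (out.j = its outer ports)


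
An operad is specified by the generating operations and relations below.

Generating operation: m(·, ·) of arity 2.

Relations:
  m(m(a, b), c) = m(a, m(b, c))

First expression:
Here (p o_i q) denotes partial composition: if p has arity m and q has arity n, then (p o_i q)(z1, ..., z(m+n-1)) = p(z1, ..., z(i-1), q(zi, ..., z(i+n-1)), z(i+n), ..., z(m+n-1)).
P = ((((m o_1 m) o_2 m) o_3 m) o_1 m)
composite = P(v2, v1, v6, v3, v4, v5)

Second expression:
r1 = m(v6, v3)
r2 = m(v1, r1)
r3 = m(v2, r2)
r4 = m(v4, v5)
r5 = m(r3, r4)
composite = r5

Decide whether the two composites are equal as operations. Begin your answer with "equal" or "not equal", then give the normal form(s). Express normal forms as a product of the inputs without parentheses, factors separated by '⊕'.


equal: each reduces to v2 ⊕ v1 ⊕ v6 ⊕ v3 ⊕ v4 ⊕ v5

The first composite normalizes to v2 ⊕ v1 ⊕ v6 ⊕ v3 ⊕ v4 ⊕ v5
The second composite normalizes to v2 ⊕ v1 ⊕ v6 ⊕ v3 ⊕ v4 ⊕ v5
One common form — equal.


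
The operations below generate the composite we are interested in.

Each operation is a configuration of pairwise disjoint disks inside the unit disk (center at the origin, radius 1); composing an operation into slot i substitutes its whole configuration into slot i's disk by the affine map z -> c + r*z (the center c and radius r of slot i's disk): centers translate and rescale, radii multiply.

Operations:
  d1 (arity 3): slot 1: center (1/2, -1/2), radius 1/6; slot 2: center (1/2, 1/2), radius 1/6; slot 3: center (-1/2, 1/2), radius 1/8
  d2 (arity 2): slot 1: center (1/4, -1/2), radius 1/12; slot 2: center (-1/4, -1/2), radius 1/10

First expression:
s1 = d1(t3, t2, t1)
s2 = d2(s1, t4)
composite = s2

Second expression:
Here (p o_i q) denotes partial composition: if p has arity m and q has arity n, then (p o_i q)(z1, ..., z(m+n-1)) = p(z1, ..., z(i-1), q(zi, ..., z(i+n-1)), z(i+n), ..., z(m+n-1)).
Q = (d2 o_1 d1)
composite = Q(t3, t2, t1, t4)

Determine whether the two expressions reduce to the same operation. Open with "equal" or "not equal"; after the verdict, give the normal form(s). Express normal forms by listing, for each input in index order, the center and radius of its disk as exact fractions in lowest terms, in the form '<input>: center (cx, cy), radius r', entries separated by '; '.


The first expression reduces to t1: center (5/24, -11/24), radius 1/96; t2: center (7/24, -11/24), radius 1/72; t3: center (7/24, -13/24), radius 1/72; t4: center (-1/4, -1/2), radius 1/10
The second expression reduces to t1: center (5/24, -11/24), radius 1/96; t2: center (7/24, -11/24), radius 1/72; t3: center (7/24, -13/24), radius 1/72; t4: center (-1/4, -1/2), radius 1/10
Same normal form: equal.

equal; the common form is t1: center (5/24, -11/24), radius 1/96; t2: center (7/24, -11/24), radius 1/72; t3: center (7/24, -13/24), radius 1/72; t4: center (-1/4, -1/2), radius 1/10


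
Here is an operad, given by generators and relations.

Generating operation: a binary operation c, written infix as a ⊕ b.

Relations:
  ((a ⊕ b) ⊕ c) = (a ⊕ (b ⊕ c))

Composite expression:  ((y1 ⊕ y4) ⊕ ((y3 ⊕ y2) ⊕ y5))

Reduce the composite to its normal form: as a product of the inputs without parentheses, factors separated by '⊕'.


y1 ⊕ y4 ⊕ y3 ⊕ y2 ⊕ y5


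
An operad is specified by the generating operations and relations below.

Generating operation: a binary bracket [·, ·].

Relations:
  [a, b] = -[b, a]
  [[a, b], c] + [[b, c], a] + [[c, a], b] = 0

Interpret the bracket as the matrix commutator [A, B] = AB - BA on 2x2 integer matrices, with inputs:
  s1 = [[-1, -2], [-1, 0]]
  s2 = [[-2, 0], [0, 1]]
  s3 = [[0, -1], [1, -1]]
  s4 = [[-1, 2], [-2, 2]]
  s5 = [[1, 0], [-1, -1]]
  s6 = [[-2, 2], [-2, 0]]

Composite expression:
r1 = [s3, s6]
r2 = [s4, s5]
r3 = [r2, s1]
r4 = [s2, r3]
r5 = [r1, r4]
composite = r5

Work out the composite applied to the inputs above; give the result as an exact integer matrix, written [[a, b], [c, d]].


[[0, 0], [0, 0]]

[s3, s6] = [[0, 0], [0, 0]]
[s4, s5] = [[-2, -4], [-7, 2]]
[[s4, s5], s1] = [[-10, 4], [3, 10]]
[s2, [[s4, s5], s1]] = [[0, -12], [9, 0]]
[[s3, s6], [s2, [[s4, s5], s1]]] = [[0, 0], [0, 0]]


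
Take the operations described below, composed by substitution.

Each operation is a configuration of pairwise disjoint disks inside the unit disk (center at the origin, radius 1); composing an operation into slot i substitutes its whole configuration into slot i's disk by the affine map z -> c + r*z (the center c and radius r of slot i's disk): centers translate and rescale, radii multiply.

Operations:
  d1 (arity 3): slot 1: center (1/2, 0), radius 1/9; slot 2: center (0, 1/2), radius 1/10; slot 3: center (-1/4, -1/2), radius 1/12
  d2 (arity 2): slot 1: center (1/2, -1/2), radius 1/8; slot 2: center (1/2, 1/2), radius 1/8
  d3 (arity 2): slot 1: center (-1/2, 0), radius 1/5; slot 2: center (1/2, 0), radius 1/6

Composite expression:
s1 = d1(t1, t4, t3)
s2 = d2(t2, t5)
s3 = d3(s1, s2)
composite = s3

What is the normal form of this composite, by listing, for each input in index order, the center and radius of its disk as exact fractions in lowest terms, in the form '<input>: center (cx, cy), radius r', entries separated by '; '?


Each t-disk chains the slot maps above it in d3; radii multiply.
input t1: applying the 2 nested substitutions gives center (-2/5, 0), radius 1/45
input t4: applying the 2 nested substitutions gives center (-1/2, 1/10), radius 1/50
input t3: applying the 2 nested substitutions gives center (-11/20, -1/10), radius 1/60
input t2: applying the 2 nested substitutions gives center (7/12, -1/12), radius 1/48
input t5: applying the 2 nested substitutions gives center (7/12, 1/12), radius 1/48

t1: center (-2/5, 0), radius 1/45; t2: center (7/12, -1/12), radius 1/48; t3: center (-11/20, -1/10), radius 1/60; t4: center (-1/2, 1/10), radius 1/50; t5: center (7/12, 1/12), radius 1/48


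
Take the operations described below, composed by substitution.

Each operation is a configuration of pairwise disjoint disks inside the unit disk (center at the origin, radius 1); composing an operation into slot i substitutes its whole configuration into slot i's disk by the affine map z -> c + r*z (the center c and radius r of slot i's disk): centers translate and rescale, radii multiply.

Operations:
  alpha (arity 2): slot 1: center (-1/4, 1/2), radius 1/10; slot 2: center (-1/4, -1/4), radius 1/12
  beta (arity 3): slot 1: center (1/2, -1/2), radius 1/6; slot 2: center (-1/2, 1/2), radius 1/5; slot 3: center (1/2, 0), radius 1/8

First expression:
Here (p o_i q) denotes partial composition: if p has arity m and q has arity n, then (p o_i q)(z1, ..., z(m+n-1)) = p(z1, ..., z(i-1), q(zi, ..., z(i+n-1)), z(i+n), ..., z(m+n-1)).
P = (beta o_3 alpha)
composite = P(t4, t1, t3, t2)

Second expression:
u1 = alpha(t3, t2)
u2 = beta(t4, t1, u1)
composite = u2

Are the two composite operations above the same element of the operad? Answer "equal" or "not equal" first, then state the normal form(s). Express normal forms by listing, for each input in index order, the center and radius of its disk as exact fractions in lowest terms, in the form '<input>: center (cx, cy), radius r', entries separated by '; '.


equal — both sides give t1: center (-1/2, 1/2), radius 1/5; t2: center (15/32, -1/32), radius 1/96; t3: center (15/32, 1/16), radius 1/80; t4: center (1/2, -1/2), radius 1/6

The first expression, normalized: t1: center (-1/2, 1/2), radius 1/5; t2: center (15/32, -1/32), radius 1/96; t3: center (15/32, 1/16), radius 1/80; t4: center (1/2, -1/2), radius 1/6
The second expression, normalized: t1: center (-1/2, 1/2), radius 1/5; t2: center (15/32, -1/32), radius 1/96; t3: center (15/32, 1/16), radius 1/80; t4: center (1/2, -1/2), radius 1/6
The forms coincide; equal.


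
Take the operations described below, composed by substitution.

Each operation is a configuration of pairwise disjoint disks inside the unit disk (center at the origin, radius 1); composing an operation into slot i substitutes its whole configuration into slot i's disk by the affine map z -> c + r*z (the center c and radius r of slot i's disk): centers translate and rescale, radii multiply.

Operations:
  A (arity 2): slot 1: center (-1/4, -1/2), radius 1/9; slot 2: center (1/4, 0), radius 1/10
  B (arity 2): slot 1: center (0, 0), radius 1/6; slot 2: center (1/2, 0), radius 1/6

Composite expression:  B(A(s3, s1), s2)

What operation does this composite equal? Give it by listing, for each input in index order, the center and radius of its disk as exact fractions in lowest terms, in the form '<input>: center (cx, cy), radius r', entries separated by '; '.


s1: center (1/24, 0), radius 1/60; s2: center (1/2, 0), radius 1/6; s3: center (-1/24, -1/12), radius 1/54


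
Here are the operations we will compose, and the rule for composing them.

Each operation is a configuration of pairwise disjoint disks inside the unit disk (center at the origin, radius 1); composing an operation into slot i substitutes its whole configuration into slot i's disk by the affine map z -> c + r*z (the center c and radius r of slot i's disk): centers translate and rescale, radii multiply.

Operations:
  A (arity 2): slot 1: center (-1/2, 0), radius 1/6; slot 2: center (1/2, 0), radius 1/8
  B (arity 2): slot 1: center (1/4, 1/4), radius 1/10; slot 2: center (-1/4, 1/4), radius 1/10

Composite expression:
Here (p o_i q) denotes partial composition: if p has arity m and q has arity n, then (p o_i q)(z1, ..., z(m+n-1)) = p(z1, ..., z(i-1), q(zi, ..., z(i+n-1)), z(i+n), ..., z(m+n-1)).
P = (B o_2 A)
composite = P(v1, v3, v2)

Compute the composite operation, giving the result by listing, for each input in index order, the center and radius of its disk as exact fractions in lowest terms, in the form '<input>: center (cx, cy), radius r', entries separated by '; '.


v1: center (1/4, 1/4), radius 1/10; v2: center (-1/5, 1/4), radius 1/80; v3: center (-3/10, 1/4), radius 1/60

Affine substitution under B: radii multiply and v-centers shift.
v1 passes through 1 substitution, ending at center (1/4, 1/4), radius 1/10
v3 passes through 2 substitutions, ending at center (-3/10, 1/4), radius 1/60
v2 passes through 2 substitutions, ending at center (-1/5, 1/4), radius 1/80


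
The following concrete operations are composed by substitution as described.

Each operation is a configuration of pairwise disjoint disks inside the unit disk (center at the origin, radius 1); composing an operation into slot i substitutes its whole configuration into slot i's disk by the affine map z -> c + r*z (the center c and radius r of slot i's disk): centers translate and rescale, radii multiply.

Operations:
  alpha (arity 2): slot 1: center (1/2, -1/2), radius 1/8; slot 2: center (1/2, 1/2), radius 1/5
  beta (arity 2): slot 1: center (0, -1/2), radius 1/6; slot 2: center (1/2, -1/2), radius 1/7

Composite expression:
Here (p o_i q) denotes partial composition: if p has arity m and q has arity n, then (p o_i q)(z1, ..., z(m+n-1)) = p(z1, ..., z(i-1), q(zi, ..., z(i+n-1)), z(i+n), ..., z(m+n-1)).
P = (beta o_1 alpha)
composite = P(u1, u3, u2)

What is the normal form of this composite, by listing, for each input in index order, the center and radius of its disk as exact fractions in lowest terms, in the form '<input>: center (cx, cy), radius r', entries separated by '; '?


u1: center (1/12, -7/12), radius 1/48; u2: center (1/2, -1/2), radius 1/7; u3: center (1/12, -5/12), radius 1/30


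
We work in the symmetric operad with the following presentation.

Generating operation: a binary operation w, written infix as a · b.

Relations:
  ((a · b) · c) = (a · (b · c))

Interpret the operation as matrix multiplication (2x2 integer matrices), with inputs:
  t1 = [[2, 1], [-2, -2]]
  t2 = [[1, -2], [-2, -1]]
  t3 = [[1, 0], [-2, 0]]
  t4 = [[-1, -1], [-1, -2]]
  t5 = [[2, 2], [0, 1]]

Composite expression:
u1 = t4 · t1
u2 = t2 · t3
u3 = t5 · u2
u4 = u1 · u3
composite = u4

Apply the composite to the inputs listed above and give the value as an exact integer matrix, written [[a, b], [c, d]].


(t4 · t1) = [[0, 1], [2, 3]]
(t2 · t3) = [[5, 0], [0, 0]]
(t5 · (t2 · t3)) = [[10, 0], [0, 0]]
((t4 · t1) · (t5 · (t2 · t3))) = [[0, 0], [20, 0]]

[[0, 0], [20, 0]]


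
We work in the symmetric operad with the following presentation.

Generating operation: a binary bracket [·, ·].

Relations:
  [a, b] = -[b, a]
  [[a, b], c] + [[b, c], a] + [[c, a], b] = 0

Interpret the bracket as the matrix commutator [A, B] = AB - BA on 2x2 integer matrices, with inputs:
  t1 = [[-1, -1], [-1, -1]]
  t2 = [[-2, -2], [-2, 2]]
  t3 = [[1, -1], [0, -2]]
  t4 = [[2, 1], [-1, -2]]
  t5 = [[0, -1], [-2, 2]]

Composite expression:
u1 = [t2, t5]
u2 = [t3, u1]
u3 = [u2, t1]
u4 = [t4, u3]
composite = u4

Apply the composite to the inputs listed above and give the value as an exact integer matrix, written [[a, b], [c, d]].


[[0, -48], [-48, 0]]

[t2, t5] = [[2, 0], [-4, -2]]
[t3, [t2, t5]] = [[4, 4], [12, -4]]
[[t3, [t2, t5]], t1] = [[8, -8], [8, -8]]
[t4, [[t3, [t2, t5]], t1]] = [[0, -48], [-48, 0]]


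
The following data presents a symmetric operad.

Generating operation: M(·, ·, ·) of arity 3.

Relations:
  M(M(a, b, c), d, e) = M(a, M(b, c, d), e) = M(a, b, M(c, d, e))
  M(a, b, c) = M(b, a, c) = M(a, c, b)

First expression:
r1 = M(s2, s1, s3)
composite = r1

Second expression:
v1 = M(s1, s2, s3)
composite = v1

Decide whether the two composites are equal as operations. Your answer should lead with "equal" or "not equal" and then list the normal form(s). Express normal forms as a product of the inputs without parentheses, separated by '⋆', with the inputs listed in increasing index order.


equal: each reduces to s1 ⋆ s2 ⋆ s3


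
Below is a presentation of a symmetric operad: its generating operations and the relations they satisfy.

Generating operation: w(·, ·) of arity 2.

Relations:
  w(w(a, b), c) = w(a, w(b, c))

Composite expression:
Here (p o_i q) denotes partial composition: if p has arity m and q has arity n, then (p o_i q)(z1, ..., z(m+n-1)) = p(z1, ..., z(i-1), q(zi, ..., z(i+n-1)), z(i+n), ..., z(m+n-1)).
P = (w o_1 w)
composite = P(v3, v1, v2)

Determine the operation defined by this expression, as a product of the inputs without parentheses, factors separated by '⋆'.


Under associativity of w, the answer is the v's in reading order.
w(v3, v1) flattens to v3 ⋆ v1
w(w(v3, v1), v2) flattens to v3 ⋆ v1 ⋆ v2

v3 ⋆ v1 ⋆ v2


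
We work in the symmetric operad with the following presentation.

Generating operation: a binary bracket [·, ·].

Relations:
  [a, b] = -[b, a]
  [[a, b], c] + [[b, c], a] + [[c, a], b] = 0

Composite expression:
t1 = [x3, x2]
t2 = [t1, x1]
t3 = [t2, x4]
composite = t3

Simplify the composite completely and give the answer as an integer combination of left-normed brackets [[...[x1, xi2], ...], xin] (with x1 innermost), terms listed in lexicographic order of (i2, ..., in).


Skip Jacobi rewriting: expand, keep x1-initial words, read off terms.
Composite bracket: [[[x3, x2], x1], x4]
Expanding via [a, b] = ab - ba: 8 signed words (2^3 = 8).
Coefficients come from the x1-initial words:
  x1x2x3x4 appears with sign +1, giving the term +[[[x1, x2], x3], x4]
  x1x3x2x4 appears with sign -1, giving the term -[[[x1, x3], x2], x4]

[[[x1, x2], x3], x4] - [[[x1, x3], x2], x4]


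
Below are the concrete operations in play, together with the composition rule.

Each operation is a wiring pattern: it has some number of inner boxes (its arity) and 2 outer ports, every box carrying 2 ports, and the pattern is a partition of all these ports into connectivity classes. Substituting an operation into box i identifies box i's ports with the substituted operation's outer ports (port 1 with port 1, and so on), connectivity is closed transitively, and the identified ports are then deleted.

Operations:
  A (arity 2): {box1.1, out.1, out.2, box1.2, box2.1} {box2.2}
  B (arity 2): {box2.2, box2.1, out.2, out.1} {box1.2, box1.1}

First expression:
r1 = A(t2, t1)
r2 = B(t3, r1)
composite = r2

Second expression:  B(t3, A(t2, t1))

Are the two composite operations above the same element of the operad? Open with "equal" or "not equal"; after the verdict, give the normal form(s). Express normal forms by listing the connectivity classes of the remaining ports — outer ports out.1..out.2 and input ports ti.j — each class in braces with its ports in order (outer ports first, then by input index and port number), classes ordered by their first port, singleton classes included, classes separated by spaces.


equal; the common form is {out.1, out.2, t1.1, t2.1, t2.2} {t1.2} {t3.1, t3.2}

The first expression, normalized: {out.1, out.2, t1.1, t2.1, t2.2} {t1.2} {t3.1, t3.2}
The second expression, normalized: {out.1, out.2, t1.1, t2.1, t2.2} {t1.2} {t3.1, t3.2}
One common form — equal.


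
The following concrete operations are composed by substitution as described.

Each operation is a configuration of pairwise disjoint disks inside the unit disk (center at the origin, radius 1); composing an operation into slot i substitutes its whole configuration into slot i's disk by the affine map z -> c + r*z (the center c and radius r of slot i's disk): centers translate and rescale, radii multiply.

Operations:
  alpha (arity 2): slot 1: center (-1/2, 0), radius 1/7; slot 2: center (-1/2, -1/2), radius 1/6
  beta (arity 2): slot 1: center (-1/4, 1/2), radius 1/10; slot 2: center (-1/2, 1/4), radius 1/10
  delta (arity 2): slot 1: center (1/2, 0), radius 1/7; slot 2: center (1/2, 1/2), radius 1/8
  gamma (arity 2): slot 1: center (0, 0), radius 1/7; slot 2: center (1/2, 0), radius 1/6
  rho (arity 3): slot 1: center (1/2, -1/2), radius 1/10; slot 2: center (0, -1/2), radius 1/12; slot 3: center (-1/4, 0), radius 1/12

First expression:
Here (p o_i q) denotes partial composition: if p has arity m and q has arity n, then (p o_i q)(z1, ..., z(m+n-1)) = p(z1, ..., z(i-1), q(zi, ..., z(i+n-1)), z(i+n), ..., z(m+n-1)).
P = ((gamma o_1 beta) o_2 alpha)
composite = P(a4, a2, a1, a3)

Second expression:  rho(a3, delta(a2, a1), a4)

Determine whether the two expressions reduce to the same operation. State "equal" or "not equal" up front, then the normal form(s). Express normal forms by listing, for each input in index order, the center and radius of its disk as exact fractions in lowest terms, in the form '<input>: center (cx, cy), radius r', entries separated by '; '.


not equal; first: a1: center (-11/140, 1/35), radius 1/420; a2: center (-11/140, 1/28), radius 1/490; a3: center (1/2, 0), radius 1/6; a4: center (-1/28, 1/14), radius 1/70; second: a1: center (1/24, -11/24), radius 1/96; a2: center (1/24, -1/2), radius 1/84; a3: center (1/2, -1/2), radius 1/10; a4: center (-1/4, 0), radius 1/12

The first expression reduces to a1: center (-11/140, 1/35), radius 1/420; a2: center (-11/140, 1/28), radius 1/490; a3: center (1/2, 0), radius 1/6; a4: center (-1/28, 1/14), radius 1/70
The second expression reduces to a1: center (1/24, -11/24), radius 1/96; a2: center (1/24, -1/2), radius 1/84; a3: center (1/2, -1/2), radius 1/10; a4: center (-1/4, 0), radius 1/12
They disagree, so not equal.


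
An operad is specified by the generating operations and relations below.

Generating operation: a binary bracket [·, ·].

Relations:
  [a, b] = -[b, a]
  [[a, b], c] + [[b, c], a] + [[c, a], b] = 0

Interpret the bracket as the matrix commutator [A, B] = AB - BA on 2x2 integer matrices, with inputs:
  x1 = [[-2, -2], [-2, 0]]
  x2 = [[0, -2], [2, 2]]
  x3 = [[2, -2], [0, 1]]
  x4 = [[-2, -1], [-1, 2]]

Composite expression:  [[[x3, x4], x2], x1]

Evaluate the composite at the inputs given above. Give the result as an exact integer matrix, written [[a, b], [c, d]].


[x3, x4] = [[2, -9], [1, -2]]
[[x3, x4], x2] = [[-16, -26], [-10, 16]]
[[[x3, x4], x2], x1] = [[32, 12], [-44, -32]]

[[32, 12], [-44, -32]]


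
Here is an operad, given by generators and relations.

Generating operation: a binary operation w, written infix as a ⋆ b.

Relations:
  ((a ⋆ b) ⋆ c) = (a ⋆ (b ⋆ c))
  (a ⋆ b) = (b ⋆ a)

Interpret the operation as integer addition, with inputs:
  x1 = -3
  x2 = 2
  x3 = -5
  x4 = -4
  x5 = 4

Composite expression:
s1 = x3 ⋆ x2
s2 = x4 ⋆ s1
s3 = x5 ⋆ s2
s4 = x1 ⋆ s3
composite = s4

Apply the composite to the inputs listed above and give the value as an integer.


-6

(x3 ⋆ x2) = -3
(x4 ⋆ (x3 ⋆ x2)) = -7
(x5 ⋆ (x4 ⋆ (x3 ⋆ x2))) = -3
(x1 ⋆ (x5 ⋆ (x4 ⋆ (x3 ⋆ x2)))) = -6


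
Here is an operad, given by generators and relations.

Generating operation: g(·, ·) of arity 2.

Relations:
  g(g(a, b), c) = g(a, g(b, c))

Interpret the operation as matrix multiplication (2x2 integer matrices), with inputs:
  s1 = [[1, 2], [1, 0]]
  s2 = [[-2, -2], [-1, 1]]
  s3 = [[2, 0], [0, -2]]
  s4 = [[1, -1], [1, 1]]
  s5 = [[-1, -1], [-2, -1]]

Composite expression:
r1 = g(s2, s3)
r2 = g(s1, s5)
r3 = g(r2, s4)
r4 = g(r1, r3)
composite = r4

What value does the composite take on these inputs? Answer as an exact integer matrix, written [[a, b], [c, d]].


g(s2, s3) = [[-4, 4], [-2, -2]]
g(s1, s5) = [[-5, -3], [-1, -1]]
g(g(s1, s5), s4) = [[-8, 2], [-2, 0]]
g(g(s2, s3), g(g(s1, s5), s4)) = [[24, -8], [20, -4]]

[[24, -8], [20, -4]]


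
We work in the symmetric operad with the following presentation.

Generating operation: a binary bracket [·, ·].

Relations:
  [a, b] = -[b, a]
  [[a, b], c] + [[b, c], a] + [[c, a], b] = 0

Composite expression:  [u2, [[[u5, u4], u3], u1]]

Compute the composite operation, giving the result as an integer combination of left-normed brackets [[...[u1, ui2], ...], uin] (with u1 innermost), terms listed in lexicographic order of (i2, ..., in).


[[[[u1, u3], u4], u5], u2] - [[[[u1, u3], u5], u4], u2] - [[[[u1, u4], u5], u3], u2] + [[[[u1, u5], u4], u3], u2]

Skip Jacobi rewriting: expand, keep u1-initial words, read off terms.
Composite bracket: [u2, [[[u5, u4], u3], u1]]
Full expansion: 16 signed words from ab - ba (2^4 = 16).
Only words starting with u1 matter:
  from u1u3u4u5u2, sign +1: term +[[[[u1, u3], u4], u5], u2]
  from u1u3u5u4u2, sign -1: term -[[[[u1, u3], u5], u4], u2]
  from u1u4u5u3u2, sign -1: term -[[[[u1, u4], u5], u3], u2]
  from u1u5u4u3u2, sign +1: term +[[[[u1, u5], u4], u3], u2]


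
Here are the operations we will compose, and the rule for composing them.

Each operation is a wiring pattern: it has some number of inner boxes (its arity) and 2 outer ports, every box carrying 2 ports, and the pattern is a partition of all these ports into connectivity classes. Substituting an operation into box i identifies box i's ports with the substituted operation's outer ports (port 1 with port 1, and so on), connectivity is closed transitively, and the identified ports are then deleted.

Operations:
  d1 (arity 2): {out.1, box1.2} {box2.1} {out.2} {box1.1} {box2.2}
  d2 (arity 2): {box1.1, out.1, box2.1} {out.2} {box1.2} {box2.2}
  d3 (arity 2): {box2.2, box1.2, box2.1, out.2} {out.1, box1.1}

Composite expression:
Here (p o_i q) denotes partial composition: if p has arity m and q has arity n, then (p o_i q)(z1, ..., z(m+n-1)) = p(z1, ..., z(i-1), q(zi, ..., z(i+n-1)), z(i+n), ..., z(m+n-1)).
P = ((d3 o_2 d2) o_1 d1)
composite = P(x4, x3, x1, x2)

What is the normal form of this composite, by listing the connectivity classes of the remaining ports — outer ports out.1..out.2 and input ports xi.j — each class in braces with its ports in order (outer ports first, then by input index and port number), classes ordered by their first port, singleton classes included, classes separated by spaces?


Substituting into d3 glues patterns; closure does the rest.
through d1, on inputs (x4, x3): {out.1, x4.2} {out.2} {x3.1} {x3.2} {x4.1} (out.j = stage outer ports)
through d2, on inputs (x1, x2): {out.1, x1.1, x2.1} {out.2} {x1.2} {x2.2} (out.j = stage outer ports)
through d3, on inputs (x4, x3, x1, x2): {out.1, x4.2} {out.2, x1.1, x2.1} {x1.2} {x2.2} {x3.1} {x3.2} {x4.1} (out.j = stage outer ports)

{out.1, x4.2} {out.2, x1.1, x2.1} {x1.2} {x2.2} {x3.1} {x3.2} {x4.1}


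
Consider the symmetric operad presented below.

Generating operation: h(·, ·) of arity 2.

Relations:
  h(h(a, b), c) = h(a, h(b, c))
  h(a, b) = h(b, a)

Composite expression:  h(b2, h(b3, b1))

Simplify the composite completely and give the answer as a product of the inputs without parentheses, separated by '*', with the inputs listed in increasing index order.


b1 * b2 * b3

With h associative and commutative, the b-input set is all that matters.
h(b3, b1) unparenthesizes to b3 * b1
h(b2, h(b3, b1)) unparenthesizes to b2 * b3 * b1
commutativity sorts the factors: b1 * b2 * b3


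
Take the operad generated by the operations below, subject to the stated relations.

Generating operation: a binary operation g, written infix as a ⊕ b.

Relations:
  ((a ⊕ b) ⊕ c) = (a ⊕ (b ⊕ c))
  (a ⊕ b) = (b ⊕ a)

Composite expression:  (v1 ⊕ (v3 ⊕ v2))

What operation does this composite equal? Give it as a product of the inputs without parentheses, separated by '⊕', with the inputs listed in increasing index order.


Both nesting and order wash out for g; what remains is which v's occur.
(v3 ⊕ v2) reduces to v3 ⊕ v2
(v1 ⊕ (v3 ⊕ v2)) reduces to v1 ⊕ v3 ⊕ v2
commutativity sorts the factors: v1 ⊕ v2 ⊕ v3

v1 ⊕ v2 ⊕ v3


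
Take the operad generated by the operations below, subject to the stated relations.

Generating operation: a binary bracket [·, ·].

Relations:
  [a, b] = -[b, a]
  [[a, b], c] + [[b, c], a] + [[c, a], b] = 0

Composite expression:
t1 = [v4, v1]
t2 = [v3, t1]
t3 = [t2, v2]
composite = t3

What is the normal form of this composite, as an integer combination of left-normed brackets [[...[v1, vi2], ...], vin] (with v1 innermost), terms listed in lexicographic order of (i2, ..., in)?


Skip Jacobi rewriting: expand, keep v1-initial words, read off terms.
Composite bracket: [[v3, [v4, v1]], v2]
Under [a, b] = ab - ba we get 8 signed associative words (2^3 = 8).
Only words starting with v1 matter:
  word v1v4v3v2 has sign +1, contributing +[[[v1, v4], v3], v2]

[[[v1, v4], v3], v2]
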